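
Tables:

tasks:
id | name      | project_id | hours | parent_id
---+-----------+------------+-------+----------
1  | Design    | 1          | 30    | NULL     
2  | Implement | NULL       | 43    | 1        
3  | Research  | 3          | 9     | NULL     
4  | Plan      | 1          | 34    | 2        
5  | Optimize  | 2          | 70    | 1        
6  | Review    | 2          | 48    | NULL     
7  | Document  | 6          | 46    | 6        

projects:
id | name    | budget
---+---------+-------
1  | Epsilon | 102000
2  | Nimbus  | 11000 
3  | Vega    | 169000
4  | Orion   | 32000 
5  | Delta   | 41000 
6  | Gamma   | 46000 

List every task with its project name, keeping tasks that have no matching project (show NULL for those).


LEFT JOIN keeps every row from tasks (the left table); where project_id has no match in projects, the project columns become NULL. Walk through each task:
  - task 1 (Design): project_id=1 -> matches Epsilon
  - task 2 (Implement): project_id=NULL, no match -> kept with NULL
  - task 3 (Research): project_id=3 -> matches Vega
  - task 4 (Plan): project_id=1 -> matches Epsilon
  - task 5 (Optimize): project_id=2 -> matches Nimbus
  - task 6 (Review): project_id=2 -> matches Nimbus
  - task 7 (Document): project_id=6 -> matches Gamma
All 7 rows appear; 1 has NULL project.

SQL:
SELECT a.name, b.name AS project
FROM tasks a
LEFT JOIN projects b ON a.project_id = b.id

Result:
name      | project
----------+--------
Design    | Epsilon
Implement | NULL   
Research  | Vega   
Plan      | Epsilon
Optimize  | Nimbus 
Review    | Nimbus 
Document  | Gamma  


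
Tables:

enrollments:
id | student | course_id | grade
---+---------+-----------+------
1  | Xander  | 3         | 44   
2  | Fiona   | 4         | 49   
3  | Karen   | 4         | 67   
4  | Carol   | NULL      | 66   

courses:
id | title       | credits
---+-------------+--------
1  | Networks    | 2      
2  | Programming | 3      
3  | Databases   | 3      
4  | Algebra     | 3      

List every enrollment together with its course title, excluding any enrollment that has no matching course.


INNER JOIN keeps only enrollments rows whose course_id matches an id in courses. Walk through each enrollment:
  - enrollment 1 (Xander): course_id=3 -> matches Databases
  - enrollment 2 (Fiona): course_id=4 -> matches Algebra
  - enrollment 3 (Karen): course_id=4 -> matches Algebra
  - enrollment 4 (Carol): course_id=NULL, no match -> dropped
So 1 of 4 rows is dropped.

SQL:
SELECT a.student, b.title AS course
FROM enrollments a
INNER JOIN courses b ON a.course_id = b.id

Result:
student | course   
--------+----------
Xander  | Databases
Fiona   | Algebra  
Karen   | Algebra  


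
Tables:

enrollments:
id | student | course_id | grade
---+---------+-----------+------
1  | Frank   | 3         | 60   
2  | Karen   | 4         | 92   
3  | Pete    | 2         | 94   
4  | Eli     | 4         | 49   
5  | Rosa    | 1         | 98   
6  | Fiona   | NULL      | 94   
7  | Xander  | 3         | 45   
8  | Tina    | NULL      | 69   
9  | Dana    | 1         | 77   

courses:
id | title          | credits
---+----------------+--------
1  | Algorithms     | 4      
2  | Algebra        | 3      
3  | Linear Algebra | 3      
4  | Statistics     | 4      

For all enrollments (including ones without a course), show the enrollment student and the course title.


LEFT JOIN keeps every row from enrollments (the left table); where course_id has no match in courses, the course columns become NULL. Walk through each enrollment:
  - enrollment 1 (Frank): course_id=3 -> matches Linear Algebra
  - enrollment 2 (Karen): course_id=4 -> matches Statistics
  - enrollment 3 (Pete): course_id=2 -> matches Algebra
  - enrollment 4 (Eli): course_id=4 -> matches Statistics
  - enrollment 5 (Rosa): course_id=1 -> matches Algorithms
  - enrollment 6 (Fiona): course_id=NULL, no match -> kept with NULL
  - enrollment 7 (Xander): course_id=3 -> matches Linear Algebra
  - enrollment 8 (Tina): course_id=NULL, no match -> kept with NULL
  - enrollment 9 (Dana): course_id=1 -> matches Algorithms
All 9 rows appear; 2 have NULL course.

SQL:
SELECT a.student, b.title AS course
FROM enrollments a
LEFT JOIN courses b ON a.course_id = b.id

Result:
student | course        
--------+---------------
Frank   | Linear Algebra
Karen   | Statistics    
Pete    | Algebra       
Eli     | Statistics    
Rosa    | Algorithms    
Fiona   | NULL          
Xander  | Linear Algebra
Tina    | NULL          
Dana    | Algorithms    


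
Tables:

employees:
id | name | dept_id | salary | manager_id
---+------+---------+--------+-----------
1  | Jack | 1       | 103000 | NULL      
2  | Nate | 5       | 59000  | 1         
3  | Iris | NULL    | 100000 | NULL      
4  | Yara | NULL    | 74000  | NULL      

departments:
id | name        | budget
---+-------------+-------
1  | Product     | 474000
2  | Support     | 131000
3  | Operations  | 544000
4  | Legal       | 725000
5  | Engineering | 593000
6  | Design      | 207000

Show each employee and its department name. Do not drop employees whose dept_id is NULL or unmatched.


LEFT JOIN keeps every row from employees (the left table); where dept_id has no match in departments, the department columns become NULL. Walk through each employee:
  - employee 1 (Jack): dept_id=1 -> matches Product
  - employee 2 (Nate): dept_id=5 -> matches Engineering
  - employee 3 (Iris): dept_id=NULL, no match -> kept with NULL
  - employee 4 (Yara): dept_id=NULL, no match -> kept with NULL
All 4 rows appear; 2 have NULL department.

SQL:
SELECT a.name, b.name AS department
FROM employees a
LEFT JOIN departments b ON a.dept_id = b.id

Result:
name | department 
-----+------------
Jack | Product    
Nate | Engineering
Iris | NULL       
Yara | NULL       


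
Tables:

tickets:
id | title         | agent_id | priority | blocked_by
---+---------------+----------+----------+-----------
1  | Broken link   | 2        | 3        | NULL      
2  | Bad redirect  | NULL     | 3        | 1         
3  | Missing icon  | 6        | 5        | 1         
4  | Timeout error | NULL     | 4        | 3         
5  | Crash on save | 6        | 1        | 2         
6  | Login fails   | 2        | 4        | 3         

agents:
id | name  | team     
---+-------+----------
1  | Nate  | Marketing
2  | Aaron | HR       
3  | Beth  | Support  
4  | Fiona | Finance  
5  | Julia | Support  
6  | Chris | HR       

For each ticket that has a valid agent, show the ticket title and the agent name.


INNER JOIN keeps only tickets rows whose agent_id matches an id in agents. Walk through each ticket:
  - ticket 1 (Broken link): agent_id=2 -> matches Aaron
  - ticket 2 (Bad redirect): agent_id=NULL, no match -> dropped
  - ticket 3 (Missing icon): agent_id=6 -> matches Chris
  - ticket 4 (Timeout error): agent_id=NULL, no match -> dropped
  - ticket 5 (Crash on save): agent_id=6 -> matches Chris
  - ticket 6 (Login fails): agent_id=2 -> matches Aaron
So 2 of 6 rows are dropped.

SQL:
SELECT a.title, b.name AS agent
FROM tickets a
INNER JOIN agents b ON a.agent_id = b.id

Result:
title         | agent
--------------+------
Broken link   | Aaron
Missing icon  | Chris
Crash on save | Chris
Login fails   | Aaron


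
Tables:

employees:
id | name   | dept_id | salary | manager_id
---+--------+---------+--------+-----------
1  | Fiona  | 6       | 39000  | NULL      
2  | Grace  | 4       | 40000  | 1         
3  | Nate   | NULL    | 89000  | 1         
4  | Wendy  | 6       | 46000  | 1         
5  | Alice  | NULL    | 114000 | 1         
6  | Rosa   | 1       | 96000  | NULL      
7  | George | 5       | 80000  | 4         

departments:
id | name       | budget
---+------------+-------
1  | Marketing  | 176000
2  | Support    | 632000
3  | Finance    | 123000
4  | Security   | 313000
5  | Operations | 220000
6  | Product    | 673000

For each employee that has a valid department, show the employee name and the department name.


INNER JOIN keeps only employees rows whose dept_id matches an id in departments. Walk through each employee:
  - employee 1 (Fiona): dept_id=6 -> matches Product
  - employee 2 (Grace): dept_id=4 -> matches Security
  - employee 3 (Nate): dept_id=NULL, no match -> dropped
  - employee 4 (Wendy): dept_id=6 -> matches Product
  - employee 5 (Alice): dept_id=NULL, no match -> dropped
  - employee 6 (Rosa): dept_id=1 -> matches Marketing
  - employee 7 (George): dept_id=5 -> matches Operations
So 2 of 7 rows are dropped.

SQL:
SELECT a.name, b.name AS department
FROM employees a
INNER JOIN departments b ON a.dept_id = b.id

Result:
name   | department
-------+-----------
Fiona  | Product   
Grace  | Security  
Wendy  | Product   
Rosa   | Marketing 
George | Operations


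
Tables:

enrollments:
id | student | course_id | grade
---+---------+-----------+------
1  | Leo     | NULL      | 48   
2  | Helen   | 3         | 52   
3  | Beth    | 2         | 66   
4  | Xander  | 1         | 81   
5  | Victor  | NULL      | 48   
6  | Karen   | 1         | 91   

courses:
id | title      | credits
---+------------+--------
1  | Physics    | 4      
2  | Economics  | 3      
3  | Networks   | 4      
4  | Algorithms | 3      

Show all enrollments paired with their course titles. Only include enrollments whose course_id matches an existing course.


INNER JOIN keeps only enrollments rows whose course_id matches an id in courses. Walk through each enrollment:
  - enrollment 1 (Leo): course_id=NULL, no match -> dropped
  - enrollment 2 (Helen): course_id=3 -> matches Networks
  - enrollment 3 (Beth): course_id=2 -> matches Economics
  - enrollment 4 (Xander): course_id=1 -> matches Physics
  - enrollment 5 (Victor): course_id=NULL, no match -> dropped
  - enrollment 6 (Karen): course_id=1 -> matches Physics
So 2 of 6 rows are dropped.

SQL:
SELECT a.student, b.title AS course
FROM enrollments a
INNER JOIN courses b ON a.course_id = b.id

Result:
student | course   
--------+----------
Helen   | Networks 
Beth    | Economics
Xander  | Physics  
Karen   | Physics  


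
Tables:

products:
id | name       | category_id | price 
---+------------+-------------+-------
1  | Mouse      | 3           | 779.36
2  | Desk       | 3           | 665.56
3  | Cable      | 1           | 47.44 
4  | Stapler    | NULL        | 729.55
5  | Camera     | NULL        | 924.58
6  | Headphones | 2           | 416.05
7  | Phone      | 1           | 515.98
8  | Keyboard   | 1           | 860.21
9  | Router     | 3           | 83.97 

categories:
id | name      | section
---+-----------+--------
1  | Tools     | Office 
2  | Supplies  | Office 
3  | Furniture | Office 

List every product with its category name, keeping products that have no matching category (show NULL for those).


LEFT JOIN keeps every row from products (the left table); where category_id has no match in categories, the category columns become NULL. Walk through each product:
  - product 1 (Mouse): category_id=3 -> matches Furniture
  - product 2 (Desk): category_id=3 -> matches Furniture
  - product 3 (Cable): category_id=1 -> matches Tools
  - product 4 (Stapler): category_id=NULL, no match -> kept with NULL
  - product 5 (Camera): category_id=NULL, no match -> kept with NULL
  - product 6 (Headphones): category_id=2 -> matches Supplies
  - product 7 (Phone): category_id=1 -> matches Tools
  - product 8 (Keyboard): category_id=1 -> matches Tools
  - product 9 (Router): category_id=3 -> matches Furniture
All 9 rows appear; 2 have NULL category.

SQL:
SELECT a.name, b.name AS category
FROM products a
LEFT JOIN categories b ON a.category_id = b.id

Result:
name       | category 
-----------+----------
Mouse      | Furniture
Desk       | Furniture
Cable      | Tools    
Stapler    | NULL     
Camera     | NULL     
Headphones | Supplies 
Phone      | Tools    
Keyboard   | Tools    
Router     | Furniture


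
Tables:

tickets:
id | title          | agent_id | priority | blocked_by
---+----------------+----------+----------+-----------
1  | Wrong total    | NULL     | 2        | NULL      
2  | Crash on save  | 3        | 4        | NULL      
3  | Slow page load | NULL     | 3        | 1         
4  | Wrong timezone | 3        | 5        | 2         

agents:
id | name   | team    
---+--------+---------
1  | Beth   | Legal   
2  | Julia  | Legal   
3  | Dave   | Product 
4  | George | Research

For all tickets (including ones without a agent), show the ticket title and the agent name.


LEFT JOIN keeps every row from tickets (the left table); where agent_id has no match in agents, the agent columns become NULL. Walk through each ticket:
  - ticket 1 (Wrong total): agent_id=NULL, no match -> kept with NULL
  - ticket 2 (Crash on save): agent_id=3 -> matches Dave
  - ticket 3 (Slow page load): agent_id=NULL, no match -> kept with NULL
  - ticket 4 (Wrong timezone): agent_id=3 -> matches Dave
All 4 rows appear; 2 have NULL agent.

SQL:
SELECT a.title, b.name AS agent
FROM tickets a
LEFT JOIN agents b ON a.agent_id = b.id

Result:
title          | agent
---------------+------
Wrong total    | NULL 
Crash on save  | Dave 
Slow page load | NULL 
Wrong timezone | Dave 


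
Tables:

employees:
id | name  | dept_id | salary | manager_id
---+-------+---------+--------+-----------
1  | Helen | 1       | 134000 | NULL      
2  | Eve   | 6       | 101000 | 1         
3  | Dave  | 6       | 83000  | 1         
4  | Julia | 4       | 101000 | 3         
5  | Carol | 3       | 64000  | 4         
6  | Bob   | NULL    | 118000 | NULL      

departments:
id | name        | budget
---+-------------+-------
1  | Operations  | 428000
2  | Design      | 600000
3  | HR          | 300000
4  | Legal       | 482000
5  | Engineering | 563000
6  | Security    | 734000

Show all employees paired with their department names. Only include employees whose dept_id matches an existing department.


INNER JOIN keeps only employees rows whose dept_id matches an id in departments. Walk through each employee:
  - employee 1 (Helen): dept_id=1 -> matches Operations
  - employee 2 (Eve): dept_id=6 -> matches Security
  - employee 3 (Dave): dept_id=6 -> matches Security
  - employee 4 (Julia): dept_id=4 -> matches Legal
  - employee 5 (Carol): dept_id=3 -> matches HR
  - employee 6 (Bob): dept_id=NULL, no match -> dropped
So 1 of 6 rows is dropped.

SQL:
SELECT a.name, b.name AS department
FROM employees a
INNER JOIN departments b ON a.dept_id = b.id

Result:
name  | department
------+-----------
Helen | Operations
Eve   | Security  
Dave  | Security  
Julia | Legal     
Carol | HR        


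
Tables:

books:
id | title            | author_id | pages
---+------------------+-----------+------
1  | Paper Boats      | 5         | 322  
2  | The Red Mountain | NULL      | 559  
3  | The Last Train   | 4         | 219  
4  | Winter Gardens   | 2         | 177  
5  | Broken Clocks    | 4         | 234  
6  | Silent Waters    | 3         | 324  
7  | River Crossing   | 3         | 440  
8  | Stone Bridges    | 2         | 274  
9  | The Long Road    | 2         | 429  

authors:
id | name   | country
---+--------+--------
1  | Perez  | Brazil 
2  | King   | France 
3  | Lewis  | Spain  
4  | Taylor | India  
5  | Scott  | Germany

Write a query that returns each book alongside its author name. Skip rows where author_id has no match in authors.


INNER JOIN keeps only books rows whose author_id matches an id in authors. Walk through each book:
  - book 1 (Paper Boats): author_id=5 -> matches Scott
  - book 2 (The Red Mountain): author_id=NULL, no match -> dropped
  - book 3 (The Last Train): author_id=4 -> matches Taylor
  - book 4 (Winter Gardens): author_id=2 -> matches King
  - book 5 (Broken Clocks): author_id=4 -> matches Taylor
  - book 6 (Silent Waters): author_id=3 -> matches Lewis
  - book 7 (River Crossing): author_id=3 -> matches Lewis
  - book 8 (Stone Bridges): author_id=2 -> matches King
  - book 9 (The Long Road): author_id=2 -> matches King
So 1 of 9 rows is dropped.

SQL:
SELECT a.title, b.name AS author
FROM books a
INNER JOIN authors b ON a.author_id = b.id

Result:
title          | author
---------------+-------
Paper Boats    | Scott 
The Last Train | Taylor
Winter Gardens | King  
Broken Clocks  | Taylor
Silent Waters  | Lewis 
River Crossing | Lewis 
Stone Bridges  | King  
The Long Road  | King  


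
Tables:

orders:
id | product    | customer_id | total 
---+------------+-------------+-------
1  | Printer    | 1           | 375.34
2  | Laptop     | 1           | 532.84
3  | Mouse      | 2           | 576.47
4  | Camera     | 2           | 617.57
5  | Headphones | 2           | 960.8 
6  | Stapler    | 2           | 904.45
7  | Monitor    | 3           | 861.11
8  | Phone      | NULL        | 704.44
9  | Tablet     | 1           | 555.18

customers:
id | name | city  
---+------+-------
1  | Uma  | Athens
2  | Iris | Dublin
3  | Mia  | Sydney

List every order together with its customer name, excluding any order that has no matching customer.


INNER JOIN keeps only orders rows whose customer_id matches an id in customers. Walk through each order:
  - order 1 (Printer): customer_id=1 -> matches Uma
  - order 2 (Laptop): customer_id=1 -> matches Uma
  - order 3 (Mouse): customer_id=2 -> matches Iris
  - order 4 (Camera): customer_id=2 -> matches Iris
  - order 5 (Headphones): customer_id=2 -> matches Iris
  - order 6 (Stapler): customer_id=2 -> matches Iris
  - order 7 (Monitor): customer_id=3 -> matches Mia
  - order 8 (Phone): customer_id=NULL, no match -> dropped
  - order 9 (Tablet): customer_id=1 -> matches Uma
So 1 of 9 rows is dropped.

SQL:
SELECT a.product, b.name AS customer
FROM orders a
INNER JOIN customers b ON a.customer_id = b.id

Result:
product    | customer
-----------+---------
Printer    | Uma     
Laptop     | Uma     
Mouse      | Iris    
Camera     | Iris    
Headphones | Iris    
Stapler    | Iris    
Monitor    | Mia     
Tablet     | Uma     


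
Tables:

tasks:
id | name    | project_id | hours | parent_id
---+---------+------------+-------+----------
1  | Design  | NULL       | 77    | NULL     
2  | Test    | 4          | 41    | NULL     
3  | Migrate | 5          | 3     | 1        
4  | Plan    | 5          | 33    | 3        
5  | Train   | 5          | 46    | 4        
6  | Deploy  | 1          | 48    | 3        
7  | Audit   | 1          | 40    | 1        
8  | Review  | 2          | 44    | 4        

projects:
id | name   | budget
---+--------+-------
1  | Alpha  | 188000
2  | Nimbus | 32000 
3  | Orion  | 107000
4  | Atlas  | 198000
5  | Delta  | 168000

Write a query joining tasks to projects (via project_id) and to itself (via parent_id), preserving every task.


Two LEFT JOINs from the same base table tasks: one to projects via project_id, one to tasks itself via parent_id. Both are LEFT so every task is preserved.
Match against projects:
  - task 1 (Design): project_id=NULL, no match -> kept with NULL
  - task 2 (Test): project_id=4 -> matches Atlas
  - task 3 (Migrate): project_id=5 -> matches Delta
  - task 4 (Plan): project_id=5 -> matches Delta
  - task 5 (Train): project_id=5 -> matches Delta
  - task 6 (Deploy): project_id=1 -> matches Alpha
  - task 7 (Audit): project_id=1 -> matches Alpha
  - task 8 (Review): project_id=2 -> matches Nimbus
Match against tasks (self):
  - task 1 (Design): parent_id=NULL -> NULL
  - task 2 (Test): parent_id=NULL -> NULL
  - task 3 (Migrate): parent_id=1 -> Design
  - task 4 (Plan): parent_id=3 -> Migrate
  - task 5 (Train): parent_id=4 -> Plan
  - task 6 (Deploy): parent_id=3 -> Migrate
  - task 7 (Audit): parent_id=1 -> Design
  - task 8 (Review): parent_id=4 -> Plan

SQL:
SELECT a.name, b.name AS project, c.name AS parent
FROM tasks a
LEFT JOIN projects b ON a.project_id = b.id
LEFT JOIN tasks c ON a.parent_id = c.id

Result:
name    | project | parent 
--------+---------+--------
Design  | NULL    | NULL   
Test    | Atlas   | NULL   
Migrate | Delta   | Design 
Plan    | Delta   | Migrate
Train   | Delta   | Plan   
Deploy  | Alpha   | Migrate
Audit   | Alpha   | Design 
Review  | Nimbus  | Plan   


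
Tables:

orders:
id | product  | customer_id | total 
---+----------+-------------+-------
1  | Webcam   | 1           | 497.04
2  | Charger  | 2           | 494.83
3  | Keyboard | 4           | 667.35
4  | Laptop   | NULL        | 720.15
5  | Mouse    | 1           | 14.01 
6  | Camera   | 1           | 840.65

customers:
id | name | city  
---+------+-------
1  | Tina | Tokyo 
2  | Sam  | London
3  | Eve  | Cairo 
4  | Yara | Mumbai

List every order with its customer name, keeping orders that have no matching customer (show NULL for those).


LEFT JOIN keeps every row from orders (the left table); where customer_id has no match in customers, the customer columns become NULL. Walk through each order:
  - order 1 (Webcam): customer_id=1 -> matches Tina
  - order 2 (Charger): customer_id=2 -> matches Sam
  - order 3 (Keyboard): customer_id=4 -> matches Yara
  - order 4 (Laptop): customer_id=NULL, no match -> kept with NULL
  - order 5 (Mouse): customer_id=1 -> matches Tina
  - order 6 (Camera): customer_id=1 -> matches Tina
All 6 rows appear; 1 has NULL customer.

SQL:
SELECT a.product, b.name AS customer
FROM orders a
LEFT JOIN customers b ON a.customer_id = b.id

Result:
product  | customer
---------+---------
Webcam   | Tina    
Charger  | Sam     
Keyboard | Yara    
Laptop   | NULL    
Mouse    | Tina    
Camera   | Tina    


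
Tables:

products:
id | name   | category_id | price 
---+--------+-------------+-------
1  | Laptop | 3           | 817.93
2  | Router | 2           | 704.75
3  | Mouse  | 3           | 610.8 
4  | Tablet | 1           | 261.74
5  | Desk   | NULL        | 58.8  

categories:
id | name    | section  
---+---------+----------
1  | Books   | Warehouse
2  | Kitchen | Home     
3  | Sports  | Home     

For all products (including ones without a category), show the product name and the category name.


LEFT JOIN keeps every row from products (the left table); where category_id has no match in categories, the category columns become NULL. Walk through each product:
  - product 1 (Laptop): category_id=3 -> matches Sports
  - product 2 (Router): category_id=2 -> matches Kitchen
  - product 3 (Mouse): category_id=3 -> matches Sports
  - product 4 (Tablet): category_id=1 -> matches Books
  - product 5 (Desk): category_id=NULL, no match -> kept with NULL
All 5 rows appear; 1 has NULL category.

SQL:
SELECT a.name, b.name AS category
FROM products a
LEFT JOIN categories b ON a.category_id = b.id

Result:
name   | category
-------+---------
Laptop | Sports  
Router | Kitchen 
Mouse  | Sports  
Tablet | Books   
Desk   | NULL    


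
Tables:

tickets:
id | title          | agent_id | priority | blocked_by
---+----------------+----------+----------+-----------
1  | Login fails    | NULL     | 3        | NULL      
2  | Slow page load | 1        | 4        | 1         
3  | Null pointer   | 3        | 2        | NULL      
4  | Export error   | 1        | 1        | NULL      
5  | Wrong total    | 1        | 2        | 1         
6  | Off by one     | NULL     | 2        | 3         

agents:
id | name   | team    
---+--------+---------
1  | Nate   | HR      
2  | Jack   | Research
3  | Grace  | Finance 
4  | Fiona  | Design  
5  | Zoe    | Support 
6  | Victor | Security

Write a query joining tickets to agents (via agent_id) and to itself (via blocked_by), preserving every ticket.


Two LEFT JOINs from the same base table tickets: one to agents via agent_id, one to tickets itself via blocked_by. Both are LEFT so every ticket is preserved.
Match against agents:
  - ticket 1 (Login fails): agent_id=NULL, no match -> kept with NULL
  - ticket 2 (Slow page load): agent_id=1 -> matches Nate
  - ticket 3 (Null pointer): agent_id=3 -> matches Grace
  - ticket 4 (Export error): agent_id=1 -> matches Nate
  - ticket 5 (Wrong total): agent_id=1 -> matches Nate
  - ticket 6 (Off by one): agent_id=NULL, no match -> kept with NULL
Match against tickets (self):
  - ticket 1 (Login fails): blocked_by=NULL -> NULL
  - ticket 2 (Slow page load): blocked_by=1 -> Login fails
  - ticket 3 (Null pointer): blocked_by=NULL -> NULL
  - ticket 4 (Export error): blocked_by=NULL -> NULL
  - ticket 5 (Wrong total): blocked_by=1 -> Login fails
  - ticket 6 (Off by one): blocked_by=3 -> Null pointer

SQL:
SELECT a.title, b.name AS agent, c.title AS blocked_by
FROM tickets a
LEFT JOIN agents b ON a.agent_id = b.id
LEFT JOIN tickets c ON a.blocked_by = c.id

Result:
title          | agent | blocked_by  
---------------+-------+-------------
Login fails    | NULL  | NULL        
Slow page load | Nate  | Login fails 
Null pointer   | Grace | NULL        
Export error   | Nate  | NULL        
Wrong total    | Nate  | Login fails 
Off by one     | NULL  | Null pointer


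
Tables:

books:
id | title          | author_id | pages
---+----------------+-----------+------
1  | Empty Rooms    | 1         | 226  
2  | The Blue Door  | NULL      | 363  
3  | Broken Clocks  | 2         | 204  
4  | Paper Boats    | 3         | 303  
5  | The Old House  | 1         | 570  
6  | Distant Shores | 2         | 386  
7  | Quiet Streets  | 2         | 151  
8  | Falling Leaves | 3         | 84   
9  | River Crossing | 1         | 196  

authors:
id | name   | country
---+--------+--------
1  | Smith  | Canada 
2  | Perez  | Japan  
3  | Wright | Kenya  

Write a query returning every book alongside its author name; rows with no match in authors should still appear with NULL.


LEFT JOIN keeps every row from books (the left table); where author_id has no match in authors, the author columns become NULL. Walk through each book:
  - book 1 (Empty Rooms): author_id=1 -> matches Smith
  - book 2 (The Blue Door): author_id=NULL, no match -> kept with NULL
  - book 3 (Broken Clocks): author_id=2 -> matches Perez
  - book 4 (Paper Boats): author_id=3 -> matches Wright
  - book 5 (The Old House): author_id=1 -> matches Smith
  - book 6 (Distant Shores): author_id=2 -> matches Perez
  - book 7 (Quiet Streets): author_id=2 -> matches Perez
  - book 8 (Falling Leaves): author_id=3 -> matches Wright
  - book 9 (River Crossing): author_id=1 -> matches Smith
All 9 rows appear; 1 has NULL author.

SQL:
SELECT a.title, b.name AS author
FROM books a
LEFT JOIN authors b ON a.author_id = b.id

Result:
title          | author
---------------+-------
Empty Rooms    | Smith 
The Blue Door  | NULL  
Broken Clocks  | Perez 
Paper Boats    | Wright
The Old House  | Smith 
Distant Shores | Perez 
Quiet Streets  | Perez 
Falling Leaves | Wright
River Crossing | Smith 


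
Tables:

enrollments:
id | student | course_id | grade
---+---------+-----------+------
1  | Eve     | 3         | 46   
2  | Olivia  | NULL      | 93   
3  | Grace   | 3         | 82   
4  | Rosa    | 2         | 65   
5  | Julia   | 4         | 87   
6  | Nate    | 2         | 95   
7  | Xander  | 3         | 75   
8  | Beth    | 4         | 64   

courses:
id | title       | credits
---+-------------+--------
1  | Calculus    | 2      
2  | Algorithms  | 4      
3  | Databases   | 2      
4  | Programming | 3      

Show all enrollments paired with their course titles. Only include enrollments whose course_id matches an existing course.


INNER JOIN keeps only enrollments rows whose course_id matches an id in courses. Walk through each enrollment:
  - enrollment 1 (Eve): course_id=3 -> matches Databases
  - enrollment 2 (Olivia): course_id=NULL, no match -> dropped
  - enrollment 3 (Grace): course_id=3 -> matches Databases
  - enrollment 4 (Rosa): course_id=2 -> matches Algorithms
  - enrollment 5 (Julia): course_id=4 -> matches Programming
  - enrollment 6 (Nate): course_id=2 -> matches Algorithms
  - enrollment 7 (Xander): course_id=3 -> matches Databases
  - enrollment 8 (Beth): course_id=4 -> matches Programming
So 1 of 8 rows is dropped.

SQL:
SELECT a.student, b.title AS course
FROM enrollments a
INNER JOIN courses b ON a.course_id = b.id

Result:
student | course     
--------+------------
Eve     | Databases  
Grace   | Databases  
Rosa    | Algorithms 
Julia   | Programming
Nate    | Algorithms 
Xander  | Databases  
Beth    | Programming


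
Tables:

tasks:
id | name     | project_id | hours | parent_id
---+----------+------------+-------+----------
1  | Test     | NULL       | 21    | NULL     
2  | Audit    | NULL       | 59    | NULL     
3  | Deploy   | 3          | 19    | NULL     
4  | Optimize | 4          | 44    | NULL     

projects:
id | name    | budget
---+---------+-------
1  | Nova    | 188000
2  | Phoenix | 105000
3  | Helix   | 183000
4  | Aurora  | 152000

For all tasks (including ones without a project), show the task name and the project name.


LEFT JOIN keeps every row from tasks (the left table); where project_id has no match in projects, the project columns become NULL. Walk through each task:
  - task 1 (Test): project_id=NULL, no match -> kept with NULL
  - task 2 (Audit): project_id=NULL, no match -> kept with NULL
  - task 3 (Deploy): project_id=3 -> matches Helix
  - task 4 (Optimize): project_id=4 -> matches Aurora
All 4 rows appear; 2 have NULL project.

SQL:
SELECT a.name, b.name AS project
FROM tasks a
LEFT JOIN projects b ON a.project_id = b.id

Result:
name     | project
---------+--------
Test     | NULL   
Audit    | NULL   
Deploy   | Helix  
Optimize | Aurora 


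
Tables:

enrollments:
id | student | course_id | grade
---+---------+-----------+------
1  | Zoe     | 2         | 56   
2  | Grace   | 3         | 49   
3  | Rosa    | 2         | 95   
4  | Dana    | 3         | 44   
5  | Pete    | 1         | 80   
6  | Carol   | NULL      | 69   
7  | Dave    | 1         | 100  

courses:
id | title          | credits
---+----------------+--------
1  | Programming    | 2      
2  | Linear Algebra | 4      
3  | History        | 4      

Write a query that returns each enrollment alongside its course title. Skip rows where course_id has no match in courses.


INNER JOIN keeps only enrollments rows whose course_id matches an id in courses. Walk through each enrollment:
  - enrollment 1 (Zoe): course_id=2 -> matches Linear Algebra
  - enrollment 2 (Grace): course_id=3 -> matches History
  - enrollment 3 (Rosa): course_id=2 -> matches Linear Algebra
  - enrollment 4 (Dana): course_id=3 -> matches History
  - enrollment 5 (Pete): course_id=1 -> matches Programming
  - enrollment 6 (Carol): course_id=NULL, no match -> dropped
  - enrollment 7 (Dave): course_id=1 -> matches Programming
So 1 of 7 rows is dropped.

SQL:
SELECT a.student, b.title AS course
FROM enrollments a
INNER JOIN courses b ON a.course_id = b.id

Result:
student | course        
--------+---------------
Zoe     | Linear Algebra
Grace   | History       
Rosa    | Linear Algebra
Dana    | History       
Pete    | Programming   
Dave    | Programming   


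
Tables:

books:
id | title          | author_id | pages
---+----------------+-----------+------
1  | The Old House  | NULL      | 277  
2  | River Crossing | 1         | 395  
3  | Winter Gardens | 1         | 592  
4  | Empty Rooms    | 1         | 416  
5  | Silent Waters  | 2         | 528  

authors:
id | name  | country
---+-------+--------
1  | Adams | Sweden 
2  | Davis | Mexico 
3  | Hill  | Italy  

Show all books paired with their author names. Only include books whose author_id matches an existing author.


INNER JOIN keeps only books rows whose author_id matches an id in authors. Walk through each book:
  - book 1 (The Old House): author_id=NULL, no match -> dropped
  - book 2 (River Crossing): author_id=1 -> matches Adams
  - book 3 (Winter Gardens): author_id=1 -> matches Adams
  - book 4 (Empty Rooms): author_id=1 -> matches Adams
  - book 5 (Silent Waters): author_id=2 -> matches Davis
So 1 of 5 rows is dropped.

SQL:
SELECT a.title, b.name AS author
FROM books a
INNER JOIN authors b ON a.author_id = b.id

Result:
title          | author
---------------+-------
River Crossing | Adams 
Winter Gardens | Adams 
Empty Rooms    | Adams 
Silent Waters  | Davis 


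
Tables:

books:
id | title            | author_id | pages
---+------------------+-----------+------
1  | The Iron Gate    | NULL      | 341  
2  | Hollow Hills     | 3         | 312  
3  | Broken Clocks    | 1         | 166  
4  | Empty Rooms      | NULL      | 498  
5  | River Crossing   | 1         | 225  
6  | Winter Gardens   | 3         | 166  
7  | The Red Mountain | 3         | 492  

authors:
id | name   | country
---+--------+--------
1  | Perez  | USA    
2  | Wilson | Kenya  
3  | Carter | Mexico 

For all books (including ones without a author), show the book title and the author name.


LEFT JOIN keeps every row from books (the left table); where author_id has no match in authors, the author columns become NULL. Walk through each book:
  - book 1 (The Iron Gate): author_id=NULL, no match -> kept with NULL
  - book 2 (Hollow Hills): author_id=3 -> matches Carter
  - book 3 (Broken Clocks): author_id=1 -> matches Perez
  - book 4 (Empty Rooms): author_id=NULL, no match -> kept with NULL
  - book 5 (River Crossing): author_id=1 -> matches Perez
  - book 6 (Winter Gardens): author_id=3 -> matches Carter
  - book 7 (The Red Mountain): author_id=3 -> matches Carter
All 7 rows appear; 2 have NULL author.

SQL:
SELECT a.title, b.name AS author
FROM books a
LEFT JOIN authors b ON a.author_id = b.id

Result:
title            | author
-----------------+-------
The Iron Gate    | NULL  
Hollow Hills     | Carter
Broken Clocks    | Perez 
Empty Rooms      | NULL  
River Crossing   | Perez 
Winter Gardens   | Carter
The Red Mountain | Carter


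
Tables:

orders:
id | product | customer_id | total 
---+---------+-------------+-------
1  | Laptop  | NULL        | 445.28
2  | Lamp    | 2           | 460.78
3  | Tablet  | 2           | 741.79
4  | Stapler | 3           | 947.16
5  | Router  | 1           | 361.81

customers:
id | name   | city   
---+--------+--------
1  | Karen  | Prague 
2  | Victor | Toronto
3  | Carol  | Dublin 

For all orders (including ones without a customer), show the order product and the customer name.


LEFT JOIN keeps every row from orders (the left table); where customer_id has no match in customers, the customer columns become NULL. Walk through each order:
  - order 1 (Laptop): customer_id=NULL, no match -> kept with NULL
  - order 2 (Lamp): customer_id=2 -> matches Victor
  - order 3 (Tablet): customer_id=2 -> matches Victor
  - order 4 (Stapler): customer_id=3 -> matches Carol
  - order 5 (Router): customer_id=1 -> matches Karen
All 5 rows appear; 1 has NULL customer.

SQL:
SELECT a.product, b.name AS customer
FROM orders a
LEFT JOIN customers b ON a.customer_id = b.id

Result:
product | customer
--------+---------
Laptop  | NULL    
Lamp    | Victor  
Tablet  | Victor  
Stapler | Carol   
Router  | Karen   


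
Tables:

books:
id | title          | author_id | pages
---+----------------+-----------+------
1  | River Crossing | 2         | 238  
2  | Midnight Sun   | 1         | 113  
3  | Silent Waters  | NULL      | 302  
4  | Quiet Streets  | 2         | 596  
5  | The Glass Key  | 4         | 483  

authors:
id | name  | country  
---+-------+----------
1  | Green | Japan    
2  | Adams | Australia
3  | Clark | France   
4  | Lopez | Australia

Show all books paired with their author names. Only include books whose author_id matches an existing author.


INNER JOIN keeps only books rows whose author_id matches an id in authors. Walk through each book:
  - book 1 (River Crossing): author_id=2 -> matches Adams
  - book 2 (Midnight Sun): author_id=1 -> matches Green
  - book 3 (Silent Waters): author_id=NULL, no match -> dropped
  - book 4 (Quiet Streets): author_id=2 -> matches Adams
  - book 5 (The Glass Key): author_id=4 -> matches Lopez
So 1 of 5 rows is dropped.

SQL:
SELECT a.title, b.name AS author
FROM books a
INNER JOIN authors b ON a.author_id = b.id

Result:
title          | author
---------------+-------
River Crossing | Adams 
Midnight Sun   | Green 
Quiet Streets  | Adams 
The Glass Key  | Lopez 


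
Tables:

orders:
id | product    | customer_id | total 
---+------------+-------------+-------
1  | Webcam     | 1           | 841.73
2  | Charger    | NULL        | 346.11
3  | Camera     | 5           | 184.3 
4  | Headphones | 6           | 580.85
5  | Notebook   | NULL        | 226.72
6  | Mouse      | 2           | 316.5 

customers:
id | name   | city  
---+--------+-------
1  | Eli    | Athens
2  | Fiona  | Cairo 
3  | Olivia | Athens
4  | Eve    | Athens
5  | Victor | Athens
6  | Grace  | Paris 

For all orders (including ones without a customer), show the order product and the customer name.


LEFT JOIN keeps every row from orders (the left table); where customer_id has no match in customers, the customer columns become NULL. Walk through each order:
  - order 1 (Webcam): customer_id=1 -> matches Eli
  - order 2 (Charger): customer_id=NULL, no match -> kept with NULL
  - order 3 (Camera): customer_id=5 -> matches Victor
  - order 4 (Headphones): customer_id=6 -> matches Grace
  - order 5 (Notebook): customer_id=NULL, no match -> kept with NULL
  - order 6 (Mouse): customer_id=2 -> matches Fiona
All 6 rows appear; 2 have NULL customer.

SQL:
SELECT a.product, b.name AS customer
FROM orders a
LEFT JOIN customers b ON a.customer_id = b.id

Result:
product    | customer
-----------+---------
Webcam     | Eli     
Charger    | NULL    
Camera     | Victor  
Headphones | Grace   
Notebook   | NULL    
Mouse      | Fiona   


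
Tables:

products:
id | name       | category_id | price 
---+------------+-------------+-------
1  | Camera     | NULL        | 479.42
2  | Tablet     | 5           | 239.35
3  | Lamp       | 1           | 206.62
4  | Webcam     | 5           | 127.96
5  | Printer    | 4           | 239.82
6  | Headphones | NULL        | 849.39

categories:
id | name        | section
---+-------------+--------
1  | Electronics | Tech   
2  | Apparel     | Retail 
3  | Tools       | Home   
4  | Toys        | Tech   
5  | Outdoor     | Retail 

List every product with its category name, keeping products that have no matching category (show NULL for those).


LEFT JOIN keeps every row from products (the left table); where category_id has no match in categories, the category columns become NULL. Walk through each product:
  - product 1 (Camera): category_id=NULL, no match -> kept with NULL
  - product 2 (Tablet): category_id=5 -> matches Outdoor
  - product 3 (Lamp): category_id=1 -> matches Electronics
  - product 4 (Webcam): category_id=5 -> matches Outdoor
  - product 5 (Printer): category_id=4 -> matches Toys
  - product 6 (Headphones): category_id=NULL, no match -> kept with NULL
All 6 rows appear; 2 have NULL category.

SQL:
SELECT a.name, b.name AS category
FROM products a
LEFT JOIN categories b ON a.category_id = b.id

Result:
name       | category   
-----------+------------
Camera     | NULL       
Tablet     | Outdoor    
Lamp       | Electronics
Webcam     | Outdoor    
Printer    | Toys       
Headphones | NULL       


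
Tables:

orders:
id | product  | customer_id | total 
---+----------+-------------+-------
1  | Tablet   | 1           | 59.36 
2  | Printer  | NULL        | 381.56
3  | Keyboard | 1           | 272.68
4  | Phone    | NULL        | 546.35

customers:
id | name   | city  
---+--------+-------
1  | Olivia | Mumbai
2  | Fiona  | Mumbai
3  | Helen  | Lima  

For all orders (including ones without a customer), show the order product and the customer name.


LEFT JOIN keeps every row from orders (the left table); where customer_id has no match in customers, the customer columns become NULL. Walk through each order:
  - order 1 (Tablet): customer_id=1 -> matches Olivia
  - order 2 (Printer): customer_id=NULL, no match -> kept with NULL
  - order 3 (Keyboard): customer_id=1 -> matches Olivia
  - order 4 (Phone): customer_id=NULL, no match -> kept with NULL
All 4 rows appear; 2 have NULL customer.

SQL:
SELECT a.product, b.name AS customer
FROM orders a
LEFT JOIN customers b ON a.customer_id = b.id

Result:
product  | customer
---------+---------
Tablet   | Olivia  
Printer  | NULL    
Keyboard | Olivia  
Phone    | NULL    


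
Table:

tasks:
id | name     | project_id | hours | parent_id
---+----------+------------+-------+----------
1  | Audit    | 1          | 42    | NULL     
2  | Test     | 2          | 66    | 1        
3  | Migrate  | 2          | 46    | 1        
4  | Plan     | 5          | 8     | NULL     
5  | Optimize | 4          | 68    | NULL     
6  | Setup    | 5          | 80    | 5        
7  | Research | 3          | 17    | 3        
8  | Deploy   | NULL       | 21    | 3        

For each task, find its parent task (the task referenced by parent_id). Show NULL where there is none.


This is a self-join: tasks is joined to a second copy of itself, matching each row's parent_id to another row's id. Use LEFT JOIN so rows with parent_id=NULL are kept.
  - task 1 (Audit): parent_id=NULL -> NULL
  - task 2 (Test): parent_id=1 -> Audit
  - task 3 (Migrate): parent_id=1 -> Audit
  - task 4 (Plan): parent_id=NULL -> NULL
  - task 5 (Optimize): parent_id=NULL -> NULL
  - task 6 (Setup): parent_id=5 -> Optimize
  - task 7 (Research): parent_id=3 -> Migrate
  - task 8 (Deploy): parent_id=3 -> Migrate

SQL:
SELECT a.name AS item, b.name AS parent
FROM tasks a
LEFT JOIN tasks b ON a.parent_id = b.id

Result:
item     | parent  
---------+---------
Audit    | NULL    
Test     | Audit   
Migrate  | Audit   
Plan     | NULL    
Optimize | NULL    
Setup    | Optimize
Research | Migrate 
Deploy   | Migrate 
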